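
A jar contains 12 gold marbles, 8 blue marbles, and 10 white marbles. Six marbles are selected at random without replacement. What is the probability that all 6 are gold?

Unordered draws without replacement: count favorable combinations over C(30,6).
Favorable = C(12,6) · C(8,0) · C(10,0) = 924; total = C(30,6) = 593775.
P = 924/593775 = 44/28275 ≈ 0.0016.

44/28275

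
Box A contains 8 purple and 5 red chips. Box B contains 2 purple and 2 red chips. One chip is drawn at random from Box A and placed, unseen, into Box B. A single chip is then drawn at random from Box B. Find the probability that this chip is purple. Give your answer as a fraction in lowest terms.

Condition on how many of the transferred chips are purple (from Box A: 8 purple of 13; then Box B has 5 total).
  0 purple: C(8,0)C(5,1)/C(13,1) = 5/13; then P = 2/5
  1 purple: C(8,1)C(5,0)/C(13,1) = 8/13; then P = 3/5
P(purple from Box B) = 34/65 ≈ 0.5231.

34/65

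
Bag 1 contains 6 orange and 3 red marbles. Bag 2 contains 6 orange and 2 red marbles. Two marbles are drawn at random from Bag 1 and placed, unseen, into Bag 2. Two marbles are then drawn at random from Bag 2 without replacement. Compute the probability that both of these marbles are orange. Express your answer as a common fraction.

Condition on how many of the transferred marbles are orange (from Bag 1: 6 orange of 9; then Bag 2 has 10 total).
  0 orange: C(6,0)C(3,2)/C(9,2) = 1/12; then P = C(6,2)/C(10,2) = 1/3
  1 orange: C(6,1)C(3,1)/C(9,2) = 1/2; then P = C(7,2)/C(10,2) = 7/15
  2 orange: C(6,2)C(3,0)/C(9,2) = 5/12; then P = C(8,2)/C(10,2) = 28/45
P(both orange) = 281/540 ≈ 0.5204.

281/540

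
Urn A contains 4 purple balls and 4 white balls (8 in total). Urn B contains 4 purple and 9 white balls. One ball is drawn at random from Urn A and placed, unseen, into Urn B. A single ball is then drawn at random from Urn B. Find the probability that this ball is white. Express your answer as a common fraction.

19/28

Condition on how many of the transferred balls are white (from Urn A: 4 white of 8; then Urn B has 14 total).
  0 white: C(4,0)C(4,1)/C(8,1) = 1/2; then P = 9/14
  1 white: C(4,1)C(4,0)/C(8,1) = 1/2; then P = 10/14
P(white from Urn B) = 19/28 ≈ 0.6786.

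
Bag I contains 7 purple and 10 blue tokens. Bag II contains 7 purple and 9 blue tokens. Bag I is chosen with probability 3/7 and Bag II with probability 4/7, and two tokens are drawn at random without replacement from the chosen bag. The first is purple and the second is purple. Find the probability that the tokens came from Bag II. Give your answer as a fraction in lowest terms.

P(E | Bag I) = 21/136; P(E | Bag II) = 7/40.
P(E) = 3/7·21/136 + 4/7·7/40 = 113/680.
By Bayes' rule, P(Bag II | E) = 1/10 / 113/680 = 68/113 ≈ 0.6018.

68/113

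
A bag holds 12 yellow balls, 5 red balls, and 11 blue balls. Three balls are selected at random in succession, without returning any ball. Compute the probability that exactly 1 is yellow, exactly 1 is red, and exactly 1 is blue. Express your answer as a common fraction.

55/273

Unordered draws without replacement: count favorable combinations over C(28,3).
Favorable = C(12,1) · C(5,1) · C(11,1) = 660; total = C(28,3) = 3276.
P = 660/3276 = 55/273 ≈ 0.2015.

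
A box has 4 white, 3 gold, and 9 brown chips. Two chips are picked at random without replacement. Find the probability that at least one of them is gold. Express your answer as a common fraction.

7/20

Use the complement: P(at least one gold) = 1 − P(no gold).
P(none) = C(13,2)/C(16,2) = 78/120.
So P = 1 − 78/120 = 7/20 ≈ 0.3500.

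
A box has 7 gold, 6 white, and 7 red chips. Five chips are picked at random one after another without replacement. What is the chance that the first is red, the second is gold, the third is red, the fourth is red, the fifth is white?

Multiply the conditional probability of each draw in order, without replacement, so each draw removes one from its color and from the total.
P = (7/20) · (7/19) · (6/18) · (5/17) · (6/16) = 49/10336 ≈ 0.0047.

49/10336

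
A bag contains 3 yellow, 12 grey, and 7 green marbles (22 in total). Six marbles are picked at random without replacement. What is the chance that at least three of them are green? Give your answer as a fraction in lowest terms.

Sum the hypergeometric tail for j = 3,…,6 green marbles.
Favorable = C(7,3)·C(15,3) + C(7,4)·C(15,2) + C(7,5)·C(15,1) + C(7,6)·C(15,0) = 19922; total = C(22,6) = 74613.
P = 19922/74613 = 2846/10659 ≈ 0.2670.

2846/10659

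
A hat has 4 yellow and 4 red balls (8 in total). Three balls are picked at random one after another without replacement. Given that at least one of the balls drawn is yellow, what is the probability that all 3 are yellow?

P(all 3 yellow) = C(4,3)/C(8,3) = 1/14; P(at least one yellow) = 1 − C(4,3)/C(8,3) = 13/14.
Since 'all 3 yellow' ⊆ 'at least one yellow', P(all 3 | at least one) = 1/14 / 13/14 = 1/13 ≈ 0.0769.

1/13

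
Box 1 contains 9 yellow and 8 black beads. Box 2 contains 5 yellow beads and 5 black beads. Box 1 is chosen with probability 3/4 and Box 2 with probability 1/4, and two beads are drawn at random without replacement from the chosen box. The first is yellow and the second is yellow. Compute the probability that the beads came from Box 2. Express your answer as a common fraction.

P(E | Box 1) = 9/34; P(E | Box 2) = 2/9.
P(E) = 3/4·9/34 + 1/4·2/9 = 311/1224.
By Bayes' rule, P(Box 2 | E) = 1/18 / 311/1224 = 68/311 ≈ 0.2186.

68/311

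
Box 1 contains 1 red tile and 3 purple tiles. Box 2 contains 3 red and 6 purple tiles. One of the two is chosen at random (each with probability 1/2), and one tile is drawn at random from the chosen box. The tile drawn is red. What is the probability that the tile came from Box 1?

P(red | Box 1) = 1/4; P(red | Box 2) = 1/3.
P(red) = 1/2·1/4 + 1/2·1/3 = 7/24.
By Bayes' rule, P(Box 1 | red) = 1/8 / 7/24 = 3/7 ≈ 0.4286.

3/7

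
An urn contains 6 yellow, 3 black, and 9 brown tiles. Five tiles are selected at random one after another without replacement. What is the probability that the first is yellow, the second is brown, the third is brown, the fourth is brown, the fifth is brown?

3/170

Multiply the conditional probability of each draw in order, without replacement, so each draw removes one from its color and from the total.
P = (6/18) · (9/17) · (8/16) · (7/15) · (6/14) = 3/170 ≈ 0.0176.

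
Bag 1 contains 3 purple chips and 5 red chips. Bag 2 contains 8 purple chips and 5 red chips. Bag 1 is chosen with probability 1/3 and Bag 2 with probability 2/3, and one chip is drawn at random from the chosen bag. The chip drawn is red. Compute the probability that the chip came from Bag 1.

13/29

P(red | Bag 1) = 5/8; P(red | Bag 2) = 5/13.
P(red) = 1/3·5/8 + 2/3·5/13 = 145/312.
By Bayes' rule, P(Bag 1 | red) = 5/24 / 145/312 = 13/29 ≈ 0.4483.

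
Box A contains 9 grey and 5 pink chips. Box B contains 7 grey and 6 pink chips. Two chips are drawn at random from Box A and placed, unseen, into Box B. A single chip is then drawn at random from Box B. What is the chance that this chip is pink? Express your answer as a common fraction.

Condition on how many of the transferred chips are pink (from Box A: 5 pink of 14; then Box B has 15 total).
  0 pink: C(5,0)C(9,2)/C(14,2) = 36/91; then P = 6/15
  1 pink: C(5,1)C(9,1)/C(14,2) = 45/91; then P = 7/15
  2 pink: C(5,2)C(9,0)/C(14,2) = 10/91; then P = 8/15
P(pink from Box B) = 47/105 ≈ 0.4476.

47/105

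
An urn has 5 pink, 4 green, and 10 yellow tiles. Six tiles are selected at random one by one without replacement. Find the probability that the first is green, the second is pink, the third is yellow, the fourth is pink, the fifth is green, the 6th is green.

Multiply the conditional probability of each draw in order, without replacement, so each draw removes one from its color and from the total.
P = (4/19) · (5/18) · (10/17) · (4/16) · (3/15) · (2/14) = 5/20349 ≈ 0.0002.

5/20349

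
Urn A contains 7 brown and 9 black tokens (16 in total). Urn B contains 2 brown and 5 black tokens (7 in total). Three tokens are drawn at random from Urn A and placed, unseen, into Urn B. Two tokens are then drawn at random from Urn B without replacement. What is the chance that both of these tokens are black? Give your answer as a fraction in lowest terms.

1547/3600

Condition on how many of the transferred tokens are black (from Urn A: 9 black of 16; then Urn B has 10 total).
  0 black: C(9,0)C(7,3)/C(16,3) = 1/16; then P = C(5,2)/C(10,2) = 2/9
  1 black: C(9,1)C(7,2)/C(16,3) = 27/80; then P = C(6,2)/C(10,2) = 1/3
  2 black: C(9,2)C(7,1)/C(16,3) = 9/20; then P = C(7,2)/C(10,2) = 7/15
  3 black: C(9,3)C(7,0)/C(16,3) = 3/20; then P = C(8,2)/C(10,2) = 28/45
P(both black) = 1547/3600 ≈ 0.4297.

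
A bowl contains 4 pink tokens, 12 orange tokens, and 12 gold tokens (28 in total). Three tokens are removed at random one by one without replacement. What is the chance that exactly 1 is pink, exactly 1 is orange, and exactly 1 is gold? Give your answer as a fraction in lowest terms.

Unordered draws without replacement: count favorable combinations over C(28,3).
Favorable = C(4,1) · C(12,1) · C(12,1) = 576; total = C(28,3) = 3276.
P = 576/3276 = 16/91 ≈ 0.1758.

16/91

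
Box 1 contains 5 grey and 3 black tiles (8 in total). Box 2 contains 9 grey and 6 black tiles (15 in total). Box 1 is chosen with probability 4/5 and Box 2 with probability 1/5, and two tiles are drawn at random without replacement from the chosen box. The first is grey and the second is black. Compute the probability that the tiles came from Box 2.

P(E | Box 1) = 15/56; P(E | Box 2) = 9/35.
P(E) = 4/5·15/56 + 1/5·9/35 = 93/350.
By Bayes' rule, P(Box 2 | E) = 9/175 / 93/350 = 6/31 ≈ 0.1935.

6/31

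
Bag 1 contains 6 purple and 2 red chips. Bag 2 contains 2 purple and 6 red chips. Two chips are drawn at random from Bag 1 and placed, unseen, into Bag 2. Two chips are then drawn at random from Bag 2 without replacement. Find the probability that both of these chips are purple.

Condition on how many of the transferred chips are purple (from Bag 1: 6 purple of 8; then Bag 2 has 10 total).
  0 purple: C(6,0)C(2,2)/C(8,2) = 1/28; then P = C(2,2)/C(10,2) = 1/45
  1 purple: C(6,1)C(2,1)/C(8,2) = 3/7; then P = C(3,2)/C(10,2) = 1/15
  2 purple: C(6,2)C(2,0)/C(8,2) = 15/28; then P = C(4,2)/C(10,2) = 2/15
P(both purple) = 127/1260 ≈ 0.1008.

127/1260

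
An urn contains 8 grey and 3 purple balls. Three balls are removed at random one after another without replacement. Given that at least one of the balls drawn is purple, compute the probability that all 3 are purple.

P(all 3 purple) = C(3,3)/C(11,3) = 1/165; P(at least one purple) = 1 − C(8,3)/C(11,3) = 109/165.
Since 'all 3 purple' ⊆ 'at least one purple', P(all 3 | at least one) = 1/165 / 109/165 = 1/109 ≈ 0.0092.

1/109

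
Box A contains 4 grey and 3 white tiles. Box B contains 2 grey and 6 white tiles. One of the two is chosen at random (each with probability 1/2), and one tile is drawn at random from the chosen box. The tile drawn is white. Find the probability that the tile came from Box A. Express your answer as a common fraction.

4/11

P(white | Box A) = 3/7; P(white | Box B) = 3/4.
P(white) = 1/2·3/7 + 1/2·3/4 = 33/56.
By Bayes' rule, P(Box A | white) = 3/14 / 33/56 = 4/11 ≈ 0.3636.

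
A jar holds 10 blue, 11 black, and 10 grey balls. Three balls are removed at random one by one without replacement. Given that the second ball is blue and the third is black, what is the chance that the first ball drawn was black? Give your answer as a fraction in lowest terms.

10/29

P(first=black and the second ball is blue and the third is black) = (11/31)·(10/30)·(10/29) = 110/2697.
P(E) = Σ over first color = 33/899 + 110/2697 + 110/2697 = 11/93.
By Bayes, P(first=black | E) = 110/2697 / 11/93 = 10/29 ≈ 0.3448.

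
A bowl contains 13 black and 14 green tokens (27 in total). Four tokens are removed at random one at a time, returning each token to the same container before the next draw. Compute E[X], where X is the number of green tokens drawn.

By linearity of expectation, E[X] = Σ P(draw i is green); each independent draw has P(green) = 14/27.
E[X] = 4 · 14/27 = 56/27 ≈ 2.0741.

56/27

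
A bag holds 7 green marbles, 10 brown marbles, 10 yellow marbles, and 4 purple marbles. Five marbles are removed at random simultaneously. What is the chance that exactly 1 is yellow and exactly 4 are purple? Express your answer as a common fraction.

10/169911

Unordered draws without replacement: count favorable combinations over C(31,5).
Favorable = C(7,0) · C(10,0) · C(10,1) · C(4,4) = 10; total = C(31,5) = 169911.
P = 10/169911 = 10/169911 ≈ 0.0001.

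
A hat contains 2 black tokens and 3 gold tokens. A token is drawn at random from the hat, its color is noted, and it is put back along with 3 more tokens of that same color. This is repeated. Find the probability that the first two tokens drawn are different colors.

3/10

Either gold then black, or black then gold; after the first draw the total is 8.
P = (3/5)·(2/8) + (2/5)·(3/8) = 3/10 ≈ 0.3000.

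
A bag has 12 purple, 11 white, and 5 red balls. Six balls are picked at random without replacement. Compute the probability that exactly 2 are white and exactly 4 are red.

Unordered draws without replacement: count favorable combinations over C(28,6).
Favorable = C(12,0) · C(11,2) · C(5,4) = 275; total = C(28,6) = 376740.
P = 275/376740 = 55/75348 ≈ 0.0007.

55/75348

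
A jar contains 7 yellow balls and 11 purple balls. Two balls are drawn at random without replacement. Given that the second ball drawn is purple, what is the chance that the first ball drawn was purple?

P(first=purple and the second ball drawn is purple) = (11/18)·(10/17) = 55/153.
P(the second ball drawn is purple) = Σ over first color = 77/306 + 55/153 = 11/18.
By Bayes, P(first=purple | the second ball drawn is purple) = 55/153 / 11/18 = 10/17 ≈ 0.5882.

10/17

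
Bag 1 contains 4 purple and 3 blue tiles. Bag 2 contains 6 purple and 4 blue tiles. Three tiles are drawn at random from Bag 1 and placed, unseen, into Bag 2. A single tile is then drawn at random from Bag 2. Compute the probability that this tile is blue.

Condition on how many of the transferred tiles are blue (from Bag 1: 3 blue of 7; then Bag 2 has 13 total).
  0 blue: C(3,0)C(4,3)/C(7,3) = 4/35; then P = 4/13
  1 blue: C(3,1)C(4,2)/C(7,3) = 18/35; then P = 5/13
  2 blue: C(3,2)C(4,1)/C(7,3) = 12/35; then P = 6/13
  3 blue: C(3,3)C(4,0)/C(7,3) = 1/35; then P = 7/13
P(blue from Bag 2) = 37/91 ≈ 0.4066.

37/91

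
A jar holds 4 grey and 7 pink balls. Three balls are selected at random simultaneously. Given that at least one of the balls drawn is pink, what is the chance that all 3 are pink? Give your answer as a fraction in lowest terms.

P(all 3 pink) = C(7,3)/C(11,3) = 7/33; P(at least one pink) = 1 − C(4,3)/C(11,3) = 161/165.
Since 'all 3 pink' ⊆ 'at least one pink', P(all 3 | at least one) = 7/33 / 161/165 = 5/23 ≈ 0.2174.

5/23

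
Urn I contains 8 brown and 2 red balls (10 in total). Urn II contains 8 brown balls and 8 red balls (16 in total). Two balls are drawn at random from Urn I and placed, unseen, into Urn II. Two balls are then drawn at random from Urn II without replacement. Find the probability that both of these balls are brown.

1864/6885

Condition on how many of the transferred balls are brown (from Urn I: 8 brown of 10; then Urn II has 18 total).
  0 brown: C(8,0)C(2,2)/C(10,2) = 1/45; then P = C(8,2)/C(18,2) = 28/153
  1 brown: C(8,1)C(2,1)/C(10,2) = 16/45; then P = C(9,2)/C(18,2) = 4/17
  2 brown: C(8,2)C(2,0)/C(10,2) = 28/45; then P = C(10,2)/C(18,2) = 5/17
P(both brown) = 1864/6885 ≈ 0.2707.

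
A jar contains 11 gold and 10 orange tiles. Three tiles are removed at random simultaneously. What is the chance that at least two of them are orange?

Sum the hypergeometric tail for j = 2,…,3 orange tiles.
Favorable = C(10,2)·C(11,1) + C(10,3)·C(11,0) = 615; total = C(21,3) = 1330.
P = 615/1330 = 123/266 ≈ 0.4624.

123/266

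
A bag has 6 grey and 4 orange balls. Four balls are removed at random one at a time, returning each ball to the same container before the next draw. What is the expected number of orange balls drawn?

8/5

By linearity of expectation, E[X] = Σ P(draw i is orange); each independent draw has P(orange) = 4/10.
E[X] = 4 · 4/10 = 8/5 ≈ 1.6000.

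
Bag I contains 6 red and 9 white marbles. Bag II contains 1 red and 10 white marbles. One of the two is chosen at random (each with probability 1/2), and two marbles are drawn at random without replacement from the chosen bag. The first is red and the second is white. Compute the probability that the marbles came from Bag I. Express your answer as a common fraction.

99/134

P(E | Bag I) = 9/35; P(E | Bag II) = 1/11.
P(E) = 1/2·9/35 + 1/2·1/11 = 67/385.
By Bayes' rule, P(Bag I | E) = 9/70 / 67/385 = 99/134 ≈ 0.7388.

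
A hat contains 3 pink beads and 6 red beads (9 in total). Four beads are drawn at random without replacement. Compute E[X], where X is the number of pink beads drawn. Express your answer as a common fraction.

4/3

By linearity of expectation, E[X] = Σ P(draw i is pink); by symmetry each draw (even without replacement) has P(pink) = 3/9.
E[X] = 4 · 3/9 = 4/3 ≈ 1.3333.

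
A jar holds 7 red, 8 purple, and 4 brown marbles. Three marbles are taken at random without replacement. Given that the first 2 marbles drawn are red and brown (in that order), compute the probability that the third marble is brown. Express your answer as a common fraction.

After removing 1 red, 1 brown, the jar has 3 brown out of 17 remaining.
P(third is brown | given) = 3/17 ≈ 0.1765.

3/17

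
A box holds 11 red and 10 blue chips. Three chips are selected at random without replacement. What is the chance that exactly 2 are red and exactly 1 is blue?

Unordered draws without replacement: count favorable combinations over C(21,3).
Favorable = C(11,2) · C(10,1) = 550; total = C(21,3) = 1330.
P = 550/1330 = 55/133 ≈ 0.4135.

55/133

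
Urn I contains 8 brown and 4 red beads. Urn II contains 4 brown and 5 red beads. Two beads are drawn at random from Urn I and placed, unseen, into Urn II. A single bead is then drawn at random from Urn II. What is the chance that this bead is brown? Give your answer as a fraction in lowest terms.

16/33

Condition on how many of the transferred beads are brown (from Urn I: 8 brown of 12; then Urn II has 11 total).
  0 brown: C(8,0)C(4,2)/C(12,2) = 1/11; then P = 4/11
  1 brown: C(8,1)C(4,1)/C(12,2) = 16/33; then P = 5/11
  2 brown: C(8,2)C(4,0)/C(12,2) = 14/33; then P = 6/11
P(brown from Urn II) = 16/33 ≈ 0.4848.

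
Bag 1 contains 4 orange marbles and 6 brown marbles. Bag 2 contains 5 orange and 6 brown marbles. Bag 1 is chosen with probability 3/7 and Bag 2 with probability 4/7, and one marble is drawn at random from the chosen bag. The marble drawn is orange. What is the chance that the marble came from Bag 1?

33/83

P(orange | Bag 1) = 2/5; P(orange | Bag 2) = 5/11.
P(orange) = 3/7·2/5 + 4/7·5/11 = 166/385.
By Bayes' rule, P(Bag 1 | orange) = 6/35 / 166/385 = 33/83 ≈ 0.3976.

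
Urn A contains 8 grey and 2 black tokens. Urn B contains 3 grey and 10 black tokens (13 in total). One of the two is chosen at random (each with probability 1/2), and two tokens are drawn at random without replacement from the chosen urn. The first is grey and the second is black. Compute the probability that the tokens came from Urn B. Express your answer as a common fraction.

P(E | Urn A) = 8/45; P(E | Urn B) = 5/26.
P(E) = 1/2·8/45 + 1/2·5/26 = 433/2340.
By Bayes' rule, P(Urn B | E) = 5/52 / 433/2340 = 225/433 ≈ 0.5196.

225/433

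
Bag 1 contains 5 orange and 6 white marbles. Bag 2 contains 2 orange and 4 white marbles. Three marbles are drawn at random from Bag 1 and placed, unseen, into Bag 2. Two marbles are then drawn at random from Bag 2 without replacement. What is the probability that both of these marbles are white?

49/132

Condition on how many of the transferred marbles are white (from Bag 1: 6 white of 11; then Bag 2 has 9 total).
  0 white: C(6,0)C(5,3)/C(11,3) = 2/33; then P = C(4,2)/C(9,2) = 1/6
  1 white: C(6,1)C(5,2)/C(11,3) = 4/11; then P = C(5,2)/C(9,2) = 5/18
  2 white: C(6,2)C(5,1)/C(11,3) = 5/11; then P = C(6,2)/C(9,2) = 5/12
  3 white: C(6,3)C(5,0)/C(11,3) = 4/33; then P = C(7,2)/C(9,2) = 7/12
P(both white) = 49/132 ≈ 0.3712.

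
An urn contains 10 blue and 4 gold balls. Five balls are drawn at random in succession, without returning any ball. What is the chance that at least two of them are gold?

5/11

Sum the hypergeometric tail for j = 2,…,4 gold balls.
Favorable = C(4,2)·C(10,3) + C(4,3)·C(10,2) + C(4,4)·C(10,1) = 910; total = C(14,5) = 2002.
P = 910/2002 = 5/11 ≈ 0.4545.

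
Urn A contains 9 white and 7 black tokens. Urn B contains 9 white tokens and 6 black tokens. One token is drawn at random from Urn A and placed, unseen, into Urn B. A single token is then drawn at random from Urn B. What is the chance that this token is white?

Condition on how many of the transferred tokens are white (from Urn A: 9 white of 16; then Urn B has 16 total).
  0 white: C(9,0)C(7,1)/C(16,1) = 7/16; then P = 9/16
  1 white: C(9,1)C(7,0)/C(16,1) = 9/16; then P = 10/16
P(white from Urn B) = 153/256 ≈ 0.5977.

153/256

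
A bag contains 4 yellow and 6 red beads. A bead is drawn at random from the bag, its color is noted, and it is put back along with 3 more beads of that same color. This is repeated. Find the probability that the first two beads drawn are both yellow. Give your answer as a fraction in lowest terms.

14/65

After a yellow draw the bag holds 7 yellow out of 13.
P = (4/10)·(7/13) = 14/65 ≈ 0.2154.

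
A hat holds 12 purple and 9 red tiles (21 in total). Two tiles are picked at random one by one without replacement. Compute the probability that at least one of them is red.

Use the complement: P(at least one red) = 1 − P(no red).
P(none) = C(12,2)/C(21,2) = 66/210.
So P = 1 − 66/210 = 24/35 ≈ 0.6857.

24/35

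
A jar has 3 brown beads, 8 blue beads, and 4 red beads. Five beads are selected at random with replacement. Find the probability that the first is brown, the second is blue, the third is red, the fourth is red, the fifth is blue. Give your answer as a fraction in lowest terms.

Multiply the conditional probability of each draw in order, with replacement (the composition resets each draw).
P = (3/15) · (8/15) · (4/15) · (4/15) · (8/15) = 1024/253125 ≈ 0.0040.

1024/253125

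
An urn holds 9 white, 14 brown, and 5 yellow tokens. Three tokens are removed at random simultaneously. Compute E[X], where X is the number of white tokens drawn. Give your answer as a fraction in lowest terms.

By linearity of expectation, E[X] = Σ P(draw i is white); by symmetry each draw (even without replacement) has P(white) = 9/28.
E[X] = 3 · 9/28 = 27/28 ≈ 0.9643.

27/28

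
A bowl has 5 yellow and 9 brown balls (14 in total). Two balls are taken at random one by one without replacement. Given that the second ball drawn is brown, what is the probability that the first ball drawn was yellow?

P(first=yellow and the second ball drawn is brown) = (5/14)·(9/13) = 45/182.
P(the second ball drawn is brown) = Σ over first color = 45/182 + 36/91 = 9/14.
By Bayes, P(first=yellow | the second ball drawn is brown) = 45/182 / 9/14 = 5/13 ≈ 0.3846.

5/13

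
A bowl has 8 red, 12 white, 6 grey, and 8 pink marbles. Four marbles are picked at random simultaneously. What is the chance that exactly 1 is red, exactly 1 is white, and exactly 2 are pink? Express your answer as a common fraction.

336/5797

Unordered draws without replacement: count favorable combinations over C(34,4).
Favorable = C(8,1) · C(12,1) · C(6,0) · C(8,2) = 2688; total = C(34,4) = 46376.
P = 2688/46376 = 336/5797 ≈ 0.0580.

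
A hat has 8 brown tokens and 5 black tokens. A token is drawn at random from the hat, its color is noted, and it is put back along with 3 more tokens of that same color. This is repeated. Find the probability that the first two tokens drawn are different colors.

5/13

Either brown then black, or black then brown; after the first draw the total is 16.
P = (8/13)·(5/16) + (5/13)·(8/16) = 5/13 ≈ 0.3846.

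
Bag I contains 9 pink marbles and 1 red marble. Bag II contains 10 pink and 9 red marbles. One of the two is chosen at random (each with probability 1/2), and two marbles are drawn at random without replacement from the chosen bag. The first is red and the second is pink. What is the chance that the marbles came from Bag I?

19/69

P(E | Bag I) = 1/10; P(E | Bag II) = 5/19.
P(E) = 1/2·1/10 + 1/2·5/19 = 69/380.
By Bayes' rule, P(Bag I | E) = 1/20 / 69/380 = 19/69 ≈ 0.2754.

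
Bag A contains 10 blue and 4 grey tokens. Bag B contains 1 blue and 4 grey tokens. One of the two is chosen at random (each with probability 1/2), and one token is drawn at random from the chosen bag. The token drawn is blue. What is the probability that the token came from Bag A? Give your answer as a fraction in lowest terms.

25/32

P(blue | Bag A) = 5/7; P(blue | Bag B) = 1/5.
P(blue) = 1/2·5/7 + 1/2·1/5 = 16/35.
By Bayes' rule, P(Bag A | blue) = 5/14 / 16/35 = 25/32 ≈ 0.7812.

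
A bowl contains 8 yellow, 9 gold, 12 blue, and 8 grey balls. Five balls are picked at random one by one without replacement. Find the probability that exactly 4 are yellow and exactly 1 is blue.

40/20757

Unordered draws without replacement: count favorable combinations over C(37,5).
Favorable = C(8,4) · C(9,0) · C(12,1) · C(8,0) = 840; total = C(37,5) = 435897.
P = 840/435897 = 40/20757 ≈ 0.0019.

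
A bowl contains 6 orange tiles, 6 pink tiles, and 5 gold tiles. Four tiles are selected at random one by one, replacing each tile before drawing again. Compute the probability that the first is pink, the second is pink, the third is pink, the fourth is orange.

1296/83521

Multiply the conditional probability of each draw in order, with replacement (the composition resets each draw).
P = (6/17) · (6/17) · (6/17) · (6/17) = 1296/83521 ≈ 0.0155.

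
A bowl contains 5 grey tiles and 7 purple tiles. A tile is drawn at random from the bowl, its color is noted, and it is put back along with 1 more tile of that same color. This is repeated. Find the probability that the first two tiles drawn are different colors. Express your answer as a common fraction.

Either purple then grey, or grey then purple; after the first draw the total is 13.
P = (7/12)·(5/13) + (5/12)·(7/13) = 35/78 ≈ 0.4487.

35/78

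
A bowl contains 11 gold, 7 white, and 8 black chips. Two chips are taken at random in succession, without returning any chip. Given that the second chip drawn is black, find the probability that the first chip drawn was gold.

11/25

P(first=gold and the second chip drawn is black) = (11/26)·(8/25) = 44/325.
P(the second chip drawn is black) = Σ over first color = 44/325 + 28/325 + 28/325 = 4/13.
By Bayes, P(first=gold | the second chip drawn is black) = 44/325 / 4/13 = 11/25 ≈ 0.4400.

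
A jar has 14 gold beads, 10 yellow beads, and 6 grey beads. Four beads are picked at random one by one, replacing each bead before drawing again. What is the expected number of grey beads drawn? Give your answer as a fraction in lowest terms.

4/5

By linearity of expectation, E[X] = Σ P(draw i is grey); each independent draw has P(grey) = 6/30.
E[X] = 4 · 6/30 = 4/5 ≈ 0.8000.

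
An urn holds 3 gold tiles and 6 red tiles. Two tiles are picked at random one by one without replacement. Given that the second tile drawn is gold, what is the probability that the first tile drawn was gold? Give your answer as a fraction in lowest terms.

P(first=gold and the second tile drawn is gold) = (3/9)·(2/8) = 1/12.
P(the second tile drawn is gold) = Σ over first color = 1/12 + 1/4 = 1/3.
By Bayes, P(first=gold | the second tile drawn is gold) = 1/12 / 1/3 = 1/4 ≈ 0.2500.

1/4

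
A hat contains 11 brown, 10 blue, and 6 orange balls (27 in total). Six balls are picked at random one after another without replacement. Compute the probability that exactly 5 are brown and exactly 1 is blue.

Unordered draws without replacement: count favorable combinations over C(27,6).
Favorable = C(11,5) · C(10,1) · C(6,0) = 4620; total = C(27,6) = 296010.
P = 4620/296010 = 14/897 ≈ 0.0156.

14/897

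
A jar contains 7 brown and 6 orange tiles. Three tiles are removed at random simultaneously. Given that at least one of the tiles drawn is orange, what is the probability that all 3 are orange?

P(all 3 orange) = C(6,3)/C(13,3) = 10/143; P(at least one orange) = 1 − C(7,3)/C(13,3) = 251/286.
Since 'all 3 orange' ⊆ 'at least one orange', P(all 3 | at least one) = 10/143 / 251/286 = 20/251 ≈ 0.0797.

20/251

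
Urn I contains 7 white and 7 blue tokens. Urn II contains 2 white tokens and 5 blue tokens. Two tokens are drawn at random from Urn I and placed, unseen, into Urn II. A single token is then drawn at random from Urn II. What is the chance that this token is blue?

Condition on how many of the transferred tokens are blue (from Urn I: 7 blue of 14; then Urn II has 9 total).
  0 blue: C(7,0)C(7,2)/C(14,2) = 3/13; then P = 5/9
  1 blue: C(7,1)C(7,1)/C(14,2) = 7/13; then P = 6/9
  2 blue: C(7,2)C(7,0)/C(14,2) = 3/13; then P = 7/9
P(blue from Urn II) = 2/3 ≈ 0.6667.

2/3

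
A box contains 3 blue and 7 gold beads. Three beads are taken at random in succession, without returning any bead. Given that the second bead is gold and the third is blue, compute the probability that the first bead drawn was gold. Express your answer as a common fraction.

P(first=gold and the second bead is gold and the third is blue) = (7/10)·(6/9)·(3/8) = 7/40.
P(E) = Σ over first color = 7/120 + 7/40 = 7/30.
By Bayes, P(first=gold | E) = 7/40 / 7/30 = 3/4 ≈ 0.7500.

3/4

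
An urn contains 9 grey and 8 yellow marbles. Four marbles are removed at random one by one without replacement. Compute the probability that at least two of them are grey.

129/170

Sum the hypergeometric tail for j = 2,…,4 grey marbles.
Favorable = C(9,2)·C(8,2) + C(9,3)·C(8,1) + C(9,4)·C(8,0) = 1806; total = C(17,4) = 2380.
P = 1806/2380 = 129/170 ≈ 0.7588.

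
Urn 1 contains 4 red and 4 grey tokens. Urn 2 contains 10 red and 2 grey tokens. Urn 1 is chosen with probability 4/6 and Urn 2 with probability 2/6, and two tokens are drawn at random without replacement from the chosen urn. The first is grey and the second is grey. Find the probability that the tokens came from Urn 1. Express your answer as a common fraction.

P(E | Urn 1) = 3/14; P(E | Urn 2) = 1/66.
P(E) = 2/3·3/14 + 1/3·1/66 = 205/1386.
By Bayes' rule, P(Urn 1 | E) = 1/7 / 205/1386 = 198/205 ≈ 0.9659.

198/205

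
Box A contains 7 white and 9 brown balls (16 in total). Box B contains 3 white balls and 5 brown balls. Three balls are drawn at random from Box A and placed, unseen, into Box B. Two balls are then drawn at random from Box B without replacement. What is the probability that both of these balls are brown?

Condition on how many of the transferred balls are brown (from Box A: 9 brown of 16; then Box B has 11 total).
  0 brown: C(9,0)C(7,3)/C(16,3) = 1/16; then P = C(5,2)/C(11,2) = 2/11
  1 brown: C(9,1)C(7,2)/C(16,3) = 27/80; then P = C(6,2)/C(11,2) = 3/11
  2 brown: C(9,2)C(7,1)/C(16,3) = 9/20; then P = C(7,2)/C(11,2) = 21/55
  3 brown: C(9,3)C(7,0)/C(16,3) = 3/20; then P = C(8,2)/C(11,2) = 28/55
P(both brown) = 1547/4400 ≈ 0.3516.

1547/4400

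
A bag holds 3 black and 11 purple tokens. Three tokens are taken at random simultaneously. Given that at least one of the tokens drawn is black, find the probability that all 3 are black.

P(all 3 black) = C(3,3)/C(14,3) = 1/364; P(at least one black) = 1 − C(11,3)/C(14,3) = 199/364.
Since 'all 3 black' ⊆ 'at least one black', P(all 3 | at least one) = 1/364 / 199/364 = 1/199 ≈ 0.0050.

1/199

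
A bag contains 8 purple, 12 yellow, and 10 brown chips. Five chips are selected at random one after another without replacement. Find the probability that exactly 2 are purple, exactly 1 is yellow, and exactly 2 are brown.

Unordered draws without replacement: count favorable combinations over C(30,5).
Favorable = C(8,2) · C(12,1) · C(10,2) = 15120; total = C(30,5) = 142506.
P = 15120/142506 = 40/377 ≈ 0.1061.

40/377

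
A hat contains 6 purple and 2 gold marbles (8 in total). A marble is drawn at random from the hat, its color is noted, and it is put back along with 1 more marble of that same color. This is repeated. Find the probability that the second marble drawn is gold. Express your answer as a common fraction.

Condition on the first draw. If first is gold (prob 2/8), second-gold has prob (3)/(9); if not (prob 6/8), it has prob 2/(9).
P = (2/8)·(3/9) + (6/8)·(2/9) = 1/4 ≈ 0.2500.

1/4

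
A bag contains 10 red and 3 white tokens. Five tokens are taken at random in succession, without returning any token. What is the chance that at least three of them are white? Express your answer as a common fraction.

Sum the hypergeometric tail for j = 3,…,3 white tokens.
Favorable = C(3,3)·C(10,2) = 45; total = C(13,5) = 1287.
P = 45/1287 = 5/143 ≈ 0.0350.

5/143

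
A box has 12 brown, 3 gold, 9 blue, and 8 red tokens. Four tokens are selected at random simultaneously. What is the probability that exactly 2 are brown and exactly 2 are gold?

Unordered draws without replacement: count favorable combinations over C(32,4).
Favorable = C(12,2) · C(3,2) · C(9,0) · C(8,0) = 198; total = C(32,4) = 35960.
P = 198/35960 = 99/17980 ≈ 0.0055.

99/17980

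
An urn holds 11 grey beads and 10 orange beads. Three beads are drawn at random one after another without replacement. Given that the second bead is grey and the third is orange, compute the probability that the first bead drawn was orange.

P(first=orange and the second bead is grey and the third is orange) = (10/21)·(11/20)·(9/19) = 33/266.
P(E) = Σ over first color = 55/399 + 33/266 = 11/42.
By Bayes, P(first=orange | E) = 33/266 / 11/42 = 9/19 ≈ 0.4737.

9/19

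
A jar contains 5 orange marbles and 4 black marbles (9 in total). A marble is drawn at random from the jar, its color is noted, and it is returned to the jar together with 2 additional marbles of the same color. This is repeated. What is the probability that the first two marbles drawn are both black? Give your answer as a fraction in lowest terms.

After a black draw the jar holds 6 black out of 11.
P = (4/9)·(6/11) = 8/33 ≈ 0.2424.

8/33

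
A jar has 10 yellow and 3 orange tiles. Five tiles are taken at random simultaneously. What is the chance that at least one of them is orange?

115/143

Use the complement: P(at least one orange) = 1 − P(no orange).
P(none) = C(10,5)/C(13,5) = 252/1287.
So P = 1 − 252/1287 = 115/143 ≈ 0.8042.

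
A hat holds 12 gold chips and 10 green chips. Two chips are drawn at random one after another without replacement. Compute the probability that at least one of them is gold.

Use the complement: P(at least one gold) = 1 − P(no gold).
P(none) = C(10,2)/C(22,2) = 45/231.
So P = 1 − 45/231 = 62/77 ≈ 0.8052.

62/77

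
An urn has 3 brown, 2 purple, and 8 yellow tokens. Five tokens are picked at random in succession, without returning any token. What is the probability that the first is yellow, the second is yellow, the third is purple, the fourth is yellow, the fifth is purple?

Multiply the conditional probability of each draw in order, without replacement, so each draw removes one from its color and from the total.
P = (8/13) · (7/12) · (2/11) · (6/10) · (1/9) = 28/6435 ≈ 0.0044.

28/6435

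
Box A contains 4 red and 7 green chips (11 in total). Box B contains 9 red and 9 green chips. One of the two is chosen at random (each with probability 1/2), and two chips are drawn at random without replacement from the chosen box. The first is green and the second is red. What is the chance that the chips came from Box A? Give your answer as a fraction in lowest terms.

476/971

P(E | Box A) = 14/55; P(E | Box B) = 9/34.
P(E) = 1/2·14/55 + 1/2·9/34 = 971/3740.
By Bayes' rule, P(Box A | E) = 7/55 / 971/3740 = 476/971 ≈ 0.4902.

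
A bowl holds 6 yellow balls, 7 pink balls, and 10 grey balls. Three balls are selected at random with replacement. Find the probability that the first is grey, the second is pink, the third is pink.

Multiply the conditional probability of each draw in order, with replacement (the composition resets each draw).
P = (10/23) · (7/23) · (7/23) = 490/12167 ≈ 0.0403.

490/12167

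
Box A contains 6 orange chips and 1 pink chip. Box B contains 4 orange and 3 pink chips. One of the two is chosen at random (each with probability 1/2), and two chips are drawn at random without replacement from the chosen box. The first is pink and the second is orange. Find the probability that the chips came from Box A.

P(E | Box A) = 1/7; P(E | Box B) = 2/7.
P(E) = 1/2·1/7 + 1/2·2/7 = 3/14.
By Bayes' rule, P(Box A | E) = 1/14 / 3/14 = 1/3 ≈ 0.3333.

1/3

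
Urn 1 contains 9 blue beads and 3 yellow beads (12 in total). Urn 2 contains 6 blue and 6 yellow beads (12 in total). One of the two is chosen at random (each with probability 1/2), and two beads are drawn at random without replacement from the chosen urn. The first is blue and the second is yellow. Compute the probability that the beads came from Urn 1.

3/7

P(E | Urn 1) = 9/44; P(E | Urn 2) = 3/11.
P(E) = 1/2·9/44 + 1/2·3/11 = 21/88.
By Bayes' rule, P(Urn 1 | E) = 9/88 / 21/88 = 3/7 ≈ 0.4286.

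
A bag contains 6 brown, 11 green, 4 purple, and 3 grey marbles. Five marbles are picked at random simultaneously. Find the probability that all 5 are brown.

Unordered draws without replacement: count favorable combinations over C(24,5).
Favorable = C(6,5) · C(11,0) · C(4,0) · C(3,0) = 6; total = C(24,5) = 42504.
P = 6/42504 = 1/7084 ≈ 0.0001.

1/7084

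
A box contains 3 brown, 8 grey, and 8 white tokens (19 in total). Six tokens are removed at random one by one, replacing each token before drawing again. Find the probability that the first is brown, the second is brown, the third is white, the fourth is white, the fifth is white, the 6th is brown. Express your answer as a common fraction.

13824/47045881

Multiply the conditional probability of each draw in order, with replacement (the composition resets each draw).
P = (3/19) · (3/19) · (8/19) · (8/19) · (8/19) · (3/19) = 13824/47045881 ≈ 0.0003.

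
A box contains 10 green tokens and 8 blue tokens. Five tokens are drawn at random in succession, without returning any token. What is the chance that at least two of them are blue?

Sum the hypergeometric tail for j = 2,…,5 blue tokens.
Favorable = C(8,2)·C(10,3) + C(8,3)·C(10,2) + C(8,4)·C(10,1) + C(8,5)·C(10,0) = 6636; total = C(18,5) = 8568.
P = 6636/8568 = 79/102 ≈ 0.7745.

79/102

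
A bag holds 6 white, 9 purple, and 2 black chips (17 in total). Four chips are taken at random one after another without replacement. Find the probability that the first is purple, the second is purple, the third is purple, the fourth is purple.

Multiply the conditional probability of each draw in order, without replacement, so each draw removes one from its color and from the total.
P = (9/17) · (8/16) · (7/15) · (6/14) = 9/170 ≈ 0.0529.

9/170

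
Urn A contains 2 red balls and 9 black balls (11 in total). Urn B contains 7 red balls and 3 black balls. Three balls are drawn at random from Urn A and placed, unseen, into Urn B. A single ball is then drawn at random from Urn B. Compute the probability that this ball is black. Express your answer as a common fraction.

Condition on how many of the transferred balls are black (from Urn A: 9 black of 11; then Urn B has 13 total).
  1 black: C(9,1)C(2,2)/C(11,3) = 3/55; then P = 4/13
  2 black: C(9,2)C(2,1)/C(11,3) = 24/55; then P = 5/13
  3 black: C(9,3)C(2,0)/C(11,3) = 28/55; then P = 6/13
P(black from Urn B) = 60/143 ≈ 0.4196.

60/143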